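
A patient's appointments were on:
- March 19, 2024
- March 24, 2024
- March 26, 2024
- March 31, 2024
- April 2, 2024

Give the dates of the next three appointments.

April 7, 2024; April 9, 2024; April 14, 2024

The gap pattern 5, 2, 5, 2 repeats every 2 events.
These are the Tuesdays and Sundays of each week.
The following Sunday is April 7, 2024.
The following Tuesday is April 9, 2024.
The following Sunday is April 14, 2024.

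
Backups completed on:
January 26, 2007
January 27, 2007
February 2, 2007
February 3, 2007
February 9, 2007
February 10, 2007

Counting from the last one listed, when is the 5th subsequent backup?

Every event lands on a Friday or Saturday (gaps cycle 1, 6, 1, 6, 1).
So the schedule is: every Friday and Saturday.
The following Friday is February 16, 2007.
Next Saturday: February 17, 2007.
Next Friday: February 23, 2007.
The following Saturday is February 24, 2007.
Next Friday: March 2, 2007.

March 2, 2007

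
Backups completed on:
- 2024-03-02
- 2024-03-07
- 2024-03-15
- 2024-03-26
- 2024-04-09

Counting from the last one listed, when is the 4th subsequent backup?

The spacing grows by 3 each time: 5, 8, 11, 14 days.
Next gap: 17 days. 2024-04-09 + 17 days = 2024-04-26.
Next gap: 20 days. 2024-04-26 + 20 days = 2024-05-16.
Next gap: 23 days. 2024-05-16 + 23 days = 2024-06-08.
Next gap: 26 days. 2024-06-08 + 26 days = 2024-07-04.

2024-07-04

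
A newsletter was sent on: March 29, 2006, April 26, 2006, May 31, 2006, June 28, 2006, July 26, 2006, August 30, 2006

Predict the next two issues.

September 27, 2006; October 25, 2006

These are Wednesdays with 28, 35, 28, 28, 35-day gaps.
Each is the final Wednesday of its month — March 29, 2006 is past the 28th, so '4th Wednesday' doesn't fit.
September 2006 ends with Wednesday September 27, 2006.
October 2006 ends with Wednesday October 25, 2006.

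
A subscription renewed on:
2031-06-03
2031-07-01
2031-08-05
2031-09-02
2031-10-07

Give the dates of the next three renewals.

2031-11-04, 2031-12-02, 2032-01-06

These are Tuesdays at 28- or 35-day spacing (28, 35, 28, 35).
The pattern: 1st Tuesday of the month.
November 2031 — 1st Tuesday is 2031-11-04.
December 2031 — 1st Tuesday is 2031-12-02.
1st Tuesday of January 2032: 2032-01-06.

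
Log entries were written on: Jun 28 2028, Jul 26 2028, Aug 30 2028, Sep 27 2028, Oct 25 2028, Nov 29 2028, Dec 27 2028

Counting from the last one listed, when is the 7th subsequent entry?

Jul 25 2029

These are Wednesdays with 28, 35, 28, 28, 35, 28-day gaps.
Each is the final Wednesday of its month — Aug 30 2028 is past the 28th, so '4th Wednesday' doesn't fit.
Last Wednesday of January 2029: Jan 31 2029.
February 2029 ends with Wednesday Feb 28 2029.
March 2029 ends with Wednesday Mar 28 2029.
Last Wednesday of April 2029: Apr 25 2029.
Last Wednesday of May 2029: May 30 2029.
Last Wednesday of June 2029: Jun 27 2029.
July 2029 ends with Wednesday Jul 25 2029.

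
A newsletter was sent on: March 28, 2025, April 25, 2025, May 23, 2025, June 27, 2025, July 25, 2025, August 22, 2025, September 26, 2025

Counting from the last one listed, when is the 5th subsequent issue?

February 27, 2026

Gaps: 28, 28, 35, 28, 28, 35 days — a mix of 28 and 35. Every date is a Friday.
Each is the 4th Friday of its month.
October 2025 — 4th Friday is October 24, 2025.
November 2025 — 4th Friday is November 28, 2025.
4th Friday of December 2025: December 26, 2025.
January 2026 — 4th Friday is January 23, 2026.
February 2026 — 4th Friday is February 27, 2026.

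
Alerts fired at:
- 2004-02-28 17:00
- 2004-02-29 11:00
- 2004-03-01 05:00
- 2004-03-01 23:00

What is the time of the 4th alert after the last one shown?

Gaps: 18, 18, 18 hours — each event is 18 hours after the previous one.
2004-03-01 23:00 + 18 h = 2004-03-02 17:00.
2004-03-02 17:00 + 18 h = 2004-03-03 11:00.
2004-03-03 11:00 + 18 h = 2004-03-04 05:00.
2004-03-04 05:00 + 18 h = 2004-03-04 23:00.

2004-03-04 23:00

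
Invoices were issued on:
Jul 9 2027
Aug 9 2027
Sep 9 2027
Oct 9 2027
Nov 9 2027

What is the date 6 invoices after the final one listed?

The day-of-month is always 9 (31, 31, 30, 31 days between events).
So this recurs on the 9th of each month.
December 2027: Dec 9 2027.
Next: January 2028 → Jan 9 2028.
February 2028: Feb 9 2028.
Next: March 2028 → Mar 9 2028.
Next: April 2028 → Apr 9 2028.
May 2028: May 9 2028.

May 9 2028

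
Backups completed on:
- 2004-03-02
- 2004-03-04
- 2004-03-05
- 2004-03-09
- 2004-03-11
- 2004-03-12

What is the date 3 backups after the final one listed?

Gaps: 2, 1, 4, 2, 1 days — not constant, but cyclic with period 3.
The events fall on every Tuesday, Thursday and Friday.
Next Tuesday: 2004-03-16.
Next Thursday: 2004-03-18.
The following Friday is 2004-03-19.

2004-03-19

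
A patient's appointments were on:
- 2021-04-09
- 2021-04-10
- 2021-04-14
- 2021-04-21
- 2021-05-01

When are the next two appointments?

The spacing grows by 3 each time: 1, 4, 7, 10 days.
Next gap: 13 days. 2021-05-01 + 13 days = 2021-05-14.
Next gap: 16 days. 2021-05-14 + 16 days = 2021-05-30.

2021-05-14, 2021-05-30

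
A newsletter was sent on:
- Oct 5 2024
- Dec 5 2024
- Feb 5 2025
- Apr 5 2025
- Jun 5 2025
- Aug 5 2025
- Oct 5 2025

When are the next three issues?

Dec 5 2025, Feb 5 2026, Apr 5 2026

Each date is the 5th; the gaps (61, 62, 59, 61, 61, 61) track the month lengths.
The rule is the 5th of every 2 months.
December 2025: Dec 5 2025.
February 2026: Feb 5 2026.
April 2026: Apr 5 2026.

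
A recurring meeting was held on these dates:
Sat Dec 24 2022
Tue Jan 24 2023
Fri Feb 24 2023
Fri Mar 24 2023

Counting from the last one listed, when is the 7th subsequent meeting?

Each date is the 24th; the gaps (31, 31, 28) track the month lengths.
The rule is the 24th of each month.
April 2023: Mon Apr 24 2023.
Next: May 2023 → Wed May 24 2023.
June 2023: Sat Jun 24 2023.
July 2023: Mon Jul 24 2023.
Next: August 2023 → Thu Aug 24 2023.
September 2023: Sun Sep 24 2023.
October 2023: Tue Oct 24 2023.

Tue Oct 24 2023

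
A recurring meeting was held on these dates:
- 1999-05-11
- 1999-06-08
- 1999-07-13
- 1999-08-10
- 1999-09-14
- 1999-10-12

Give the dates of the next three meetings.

1999-11-09, 1999-12-14, 2000-01-11

These are Tuesdays at 28- or 35-day spacing (28, 35, 28, 35, 28).
The pattern: 2nd Tuesday of the month.
2nd Tuesday of November 1999: 1999-11-09.
2nd Tuesday of December 1999: 1999-12-14.
January 2000 — 2nd Tuesday is 2000-01-11.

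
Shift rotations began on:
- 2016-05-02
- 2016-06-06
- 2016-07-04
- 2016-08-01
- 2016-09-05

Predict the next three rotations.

These are Mondays at 28- or 35-day spacing (35, 28, 28, 35).
The pattern: 1st Monday of the month.
1st Monday of October 2016: 2016-10-03.
November 2016 — 1st Monday is 2016-11-07.
December 2016 — 1st Monday is 2016-12-05.

2016-10-03, 2016-11-07, 2016-12-05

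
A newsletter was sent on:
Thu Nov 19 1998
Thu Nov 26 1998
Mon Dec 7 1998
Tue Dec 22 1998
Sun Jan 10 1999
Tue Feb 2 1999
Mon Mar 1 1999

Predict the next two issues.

Thu Apr 1 1999, Thu May 6 1999

Gaps: 7, 11, 15, 19, 23, 27 days — each gap is 4 larger than the previous one.
Next gap: 31 days. Mon Mar 1 1999 + 31 days = Thu Apr 1 1999.
Next gap: 35 days. Thu Apr 1 1999 + 35 days = Thu May 6 1999.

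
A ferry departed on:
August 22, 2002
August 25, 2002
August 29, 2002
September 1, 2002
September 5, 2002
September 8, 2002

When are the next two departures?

September 12, 2002; September 15, 2002

Every event lands on a Thursday or Sunday (gaps cycle 3, 4, 3, 4, 3).
So the schedule is: every Thursday and Sunday.
The following Thursday is September 12, 2002.
The following Sunday is September 15, 2002.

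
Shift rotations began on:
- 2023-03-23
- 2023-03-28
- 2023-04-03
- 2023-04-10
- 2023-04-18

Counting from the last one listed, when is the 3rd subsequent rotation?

The spacing grows by 1 each time: 5, 6, 7, 8 days.
Next gap: 9 days. 2023-04-18 + 9 days = 2023-04-27.
Next gap: 10 days. 2023-04-27 + 10 days = 2023-05-07.
Next gap: 11 days. 2023-05-07 + 11 days = 2023-05-18.

2023-05-18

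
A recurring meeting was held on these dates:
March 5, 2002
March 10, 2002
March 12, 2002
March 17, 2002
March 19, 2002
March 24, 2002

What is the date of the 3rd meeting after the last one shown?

The gap pattern 5, 2, 5, 2, 5 repeats every 2 events.
These are the Tuesdays and Sundays of each week.
The following Tuesday is March 26, 2002.
Next Sunday: March 31, 2002.
Next Tuesday: April 2, 2002.

April 2, 2002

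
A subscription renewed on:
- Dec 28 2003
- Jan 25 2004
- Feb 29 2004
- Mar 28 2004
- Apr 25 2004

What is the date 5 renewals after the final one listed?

Sep 26 2004

All Sundays; the gaps (28, 35, 28, 28) vary with month length.
This is the last Sunday of each month.
Last Sunday of May 2004: May 30 2004.
June 2004 ends with Sunday Jun 27 2004.
Last Sunday of July 2004: Jul 25 2004.
Last Sunday of August 2004: Aug 29 2004.
September 2004 ends with Sunday Sep 26 2004.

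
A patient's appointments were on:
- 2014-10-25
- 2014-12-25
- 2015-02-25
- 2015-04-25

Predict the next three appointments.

Each date is the 25th; the gaps (61, 62, 59) track the month lengths.
The rule is the 25th of every 2 months.
Next: June 2015 → 2015-06-25.
August 2015: 2015-08-25.
Next: October 2015 → 2015-10-25.

2015-06-25, 2015-08-25, 2015-10-25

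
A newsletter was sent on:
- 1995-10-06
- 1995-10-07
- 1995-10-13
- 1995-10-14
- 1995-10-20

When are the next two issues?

Gaps: 1, 6, 1, 6 days — not constant, but cyclic with period 2.
The events fall on every Friday and Saturday.
The following Saturday is 1995-10-21.
The following Friday is 1995-10-27.

1995-10-21, 1995-10-27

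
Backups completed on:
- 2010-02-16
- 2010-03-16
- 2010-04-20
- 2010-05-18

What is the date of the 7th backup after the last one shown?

All dates are Tuesdays, 28, 35, 28 days apart.
Specifically, the 3rd Tuesday of each month.
June 2010 — 3rd Tuesday is 2010-06-15.
July 2010 — 3rd Tuesday is 2010-07-20.
August 2010 — 3rd Tuesday is 2010-08-17.
3rd Tuesday of September 2010: 2010-09-21.
October 2010 — 3rd Tuesday is 2010-10-19.
3rd Tuesday of November 2010: 2010-11-16.
December 2010 — 3rd Tuesday is 2010-12-21.

2010-12-21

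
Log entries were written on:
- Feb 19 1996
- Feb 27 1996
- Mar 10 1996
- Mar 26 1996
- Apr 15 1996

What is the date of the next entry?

Gaps: 8, 12, 16, 20 days — each gap is 4 larger than the previous one.
Next gap: 24 days. Apr 15 1996 + 24 days = May 9 1996.

May 9 1996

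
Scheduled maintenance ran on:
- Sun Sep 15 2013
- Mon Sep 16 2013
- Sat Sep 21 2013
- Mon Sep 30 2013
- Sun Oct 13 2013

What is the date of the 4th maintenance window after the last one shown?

Mon Jan 13 2014

Intervals are 1, 5, 9, 13 days — an arithmetic progression with common difference 4.
Next gap: 17 days. Sun Oct 13 2013 + 17 days = Wed Oct 30 2013.
Next gap: 21 days. Wed Oct 30 2013 + 21 days = Wed Nov 20 2013.
Next gap: 25 days. Wed Nov 20 2013 + 25 days = Sun Dec 15 2013.
Next gap: 29 days. Sun Dec 15 2013 + 29 days = Mon Jan 13 2014.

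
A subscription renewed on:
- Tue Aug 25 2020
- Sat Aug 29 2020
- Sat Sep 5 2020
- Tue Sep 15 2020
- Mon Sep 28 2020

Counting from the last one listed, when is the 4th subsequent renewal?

Gaps: 4, 7, 10, 13 days — each gap is 3 larger than the previous one.
Next gap: 16 days. Mon Sep 28 2020 + 16 days = Wed Oct 14 2020.
Next gap: 19 days. Wed Oct 14 2020 + 19 days = Mon Nov 2 2020.
Next gap: 22 days. Mon Nov 2 2020 + 22 days = Tue Nov 24 2020.
Next gap: 25 days. Tue Nov 24 2020 + 25 days = Sat Dec 19 2020.

Sat Dec 19 2020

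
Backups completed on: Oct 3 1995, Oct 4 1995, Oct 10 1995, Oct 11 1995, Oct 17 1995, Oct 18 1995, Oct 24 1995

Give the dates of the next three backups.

Oct 25 1995, Oct 31 1995, Nov 1 1995

The gap pattern 1, 6, 1, 6, 1, 6 repeats every 2 events.
These are the Tuesdays and Wednesdays of each week.
Next Wednesday: Oct 25 1995.
Next Tuesday: Oct 31 1995.
The following Wednesday is Nov 1 1995.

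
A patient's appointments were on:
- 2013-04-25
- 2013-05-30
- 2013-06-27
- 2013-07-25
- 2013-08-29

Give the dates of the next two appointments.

2013-09-26, 2013-10-31

These are Thursdays with 35, 28, 28, 35-day gaps.
Each is the final Thursday of its month — 2013-05-30 is past the 28th, so '4th Thursday' doesn't fit.
Last Thursday of September 2013: 2013-09-26.
October 2013 ends with Thursday 2013-10-31.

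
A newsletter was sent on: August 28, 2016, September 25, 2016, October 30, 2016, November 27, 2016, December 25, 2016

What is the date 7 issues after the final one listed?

July 30, 2017

All Sundays; the gaps (28, 35, 28, 28) vary with month length.
This is the last Sunday of each month.
Last Sunday of January 2017: January 29, 2017.
February 2017 ends with Sunday February 26, 2017.
March 2017 ends with Sunday March 26, 2017.
Last Sunday of April 2017: April 30, 2017.
Last Sunday of May 2017: May 28, 2017.
Last Sunday of June 2017: June 25, 2017.
Last Sunday of July 2017: July 30, 2017.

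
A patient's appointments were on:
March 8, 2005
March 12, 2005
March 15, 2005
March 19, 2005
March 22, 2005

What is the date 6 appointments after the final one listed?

Gaps: 4, 3, 4, 3 days — not constant, but cyclic with period 2.
The events fall on every Tuesday and Saturday.
Next Saturday: March 26, 2005.
The following Tuesday is March 29, 2005.
The following Saturday is April 2, 2005.
The following Tuesday is April 5, 2005.
The following Saturday is April 9, 2005.
The following Tuesday is April 12, 2005.

April 12, 2005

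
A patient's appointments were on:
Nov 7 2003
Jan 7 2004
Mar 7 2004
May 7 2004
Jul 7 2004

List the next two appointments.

The day-of-month is always 7 (61, 60, 61, 61 days between events).
So this recurs on the 7th of every 2 months.
September 2004: Sep 7 2004.
November 2004: Nov 7 2004.

Sep 7 2004, Nov 7 2004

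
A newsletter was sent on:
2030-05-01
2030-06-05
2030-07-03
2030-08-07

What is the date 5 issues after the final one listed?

2031-01-01

Gaps: 35, 28, 35 days — a mix of 28 and 35. Every date is a Wednesday.
Each is the 1st Wednesday of its month.
1st Wednesday of September 2030: 2030-09-04.
1st Wednesday of October 2030: 2030-10-02.
November 2030 — 1st Wednesday is 2030-11-06.
December 2030 — 1st Wednesday is 2030-12-04.
1st Wednesday of January 2031: 2031-01-01.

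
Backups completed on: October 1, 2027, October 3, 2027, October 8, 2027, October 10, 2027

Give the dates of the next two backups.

October 15, 2027; October 17, 2027

The gap pattern 2, 5, 2 repeats every 2 events.
These are the Fridays and Sundays of each week.
The following Friday is October 15, 2027.
The following Sunday is October 17, 2027.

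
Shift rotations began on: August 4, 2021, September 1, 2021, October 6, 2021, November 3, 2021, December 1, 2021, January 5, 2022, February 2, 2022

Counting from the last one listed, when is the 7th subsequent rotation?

September 7, 2022

All dates are Wednesdays, 28, 35, 28, 28, 35, 28 days apart.
Specifically, the 1st Wednesday of each month.
March 2022 — 1st Wednesday is March 2, 2022.
April 2022 — 1st Wednesday is April 6, 2022.
May 2022 — 1st Wednesday is May 4, 2022.
June 2022 — 1st Wednesday is June 1, 2022.
July 2022 — 1st Wednesday is July 6, 2022.
August 2022 — 1st Wednesday is August 3, 2022.
1st Wednesday of September 2022: September 7, 2022.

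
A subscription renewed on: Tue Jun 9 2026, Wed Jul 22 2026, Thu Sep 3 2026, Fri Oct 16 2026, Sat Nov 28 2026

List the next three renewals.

The spacing is 43, 43, 43, 43 days — always 43 days.
Sat Nov 28 2026 + 43 days = Sun Jan 10 2027.
Sun Jan 10 2027 + 43 days = Mon Feb 22 2027.
Mon Feb 22 2027 + 43 days = Tue Apr 6 2027.

Sun Jan 10 2027, Mon Feb 22 2027, Tue Apr 6 2027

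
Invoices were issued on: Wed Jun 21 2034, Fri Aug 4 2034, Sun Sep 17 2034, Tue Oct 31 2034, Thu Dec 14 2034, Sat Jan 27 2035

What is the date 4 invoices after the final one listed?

The spacing is 44, 44, 44, 44, 44 days — always 44 days.
Sat Jan 27 2035 + 44 days = Mon Mar 12 2035.
Mon Mar 12 2035 + 44 days = Wed Apr 25 2035.
Wed Apr 25 2035 + 44 days = Fri Jun 8 2035.
Fri Jun 8 2035 + 44 days = Sun Jul 22 2035.

Sun Jul 22 2035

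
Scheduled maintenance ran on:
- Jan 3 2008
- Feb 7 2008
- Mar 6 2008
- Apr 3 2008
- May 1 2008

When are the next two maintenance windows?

These are Thursdays at 28- or 35-day spacing (35, 28, 28, 28).
The pattern: 1st Thursday of the month.
1st Thursday of June 2008: Jun 5 2008.
July 2008 — 1st Thursday is Jul 3 2008.

Jun 5 2008, Jul 3 2008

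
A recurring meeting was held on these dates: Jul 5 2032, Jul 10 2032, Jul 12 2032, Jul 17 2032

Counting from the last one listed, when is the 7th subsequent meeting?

Aug 9 2032

The gap pattern 5, 2, 5 repeats every 2 events.
These are the Mondays and Saturdays of each week.
The following Monday is Jul 19 2032.
The following Saturday is Jul 24 2032.
The following Monday is Jul 26 2032.
The following Saturday is Jul 31 2032.
Next Monday: Aug 2 2032.
The following Saturday is Aug 7 2032.
The following Monday is Aug 9 2032.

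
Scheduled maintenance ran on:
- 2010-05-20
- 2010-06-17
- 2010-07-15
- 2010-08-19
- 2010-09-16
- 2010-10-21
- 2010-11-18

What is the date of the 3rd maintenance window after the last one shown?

2011-02-17

All dates are Thursdays, 28, 28, 35, 28, 35, 28 days apart.
Specifically, the 3rd Thursday of each month.
3rd Thursday of December 2010: 2010-12-16.
3rd Thursday of January 2011: 2011-01-20.
February 2011 — 3rd Thursday is 2011-02-17.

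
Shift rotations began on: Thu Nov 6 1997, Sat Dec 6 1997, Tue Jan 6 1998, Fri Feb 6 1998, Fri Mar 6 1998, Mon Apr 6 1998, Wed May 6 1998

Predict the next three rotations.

Gaps: 30, 31, 31, 28, 31, 30 days — not constant. Every event is on the 6th of the month.
Pattern: the 6th of each month.
Next: June 1998 → Sat Jun 6 1998.
July 1998: Mon Jul 6 1998.
Next: August 1998 → Thu Aug 6 1998.

Sat Jun 6 1998, Mon Jul 6 1998, Thu Aug 6 1998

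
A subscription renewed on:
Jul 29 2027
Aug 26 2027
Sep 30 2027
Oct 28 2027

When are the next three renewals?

All Thursdays; the gaps (28, 35, 28) vary with month length.
This is the last Thursday of each month.
Last Thursday of November 2027: Nov 25 2027.
Last Thursday of December 2027: Dec 30 2027.
Last Thursday of January 2028: Jan 27 2028.

Nov 25 2027, Dec 30 2027, Jan 27 2028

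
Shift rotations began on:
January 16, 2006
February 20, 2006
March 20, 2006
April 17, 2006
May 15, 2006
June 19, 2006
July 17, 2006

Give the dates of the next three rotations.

August 21, 2006; September 18, 2006; October 16, 2006

Gaps: 35, 28, 28, 28, 35, 28 days — a mix of 28 and 35. Every date is a Monday.
Each is the 3rd Monday of its month.
3rd Monday of August 2006: August 21, 2006.
September 2006 — 3rd Monday is September 18, 2006.
3rd Monday of October 2006: October 16, 2006.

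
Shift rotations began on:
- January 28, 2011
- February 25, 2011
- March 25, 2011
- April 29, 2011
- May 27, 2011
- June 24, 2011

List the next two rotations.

All Fridays; the gaps (28, 28, 35, 28, 28) vary with month length.
This is the last Friday of each month.
Last Friday of July 2011: July 29, 2011.
Last Friday of August 2011: August 26, 2011.

July 29, 2011; August 26, 2011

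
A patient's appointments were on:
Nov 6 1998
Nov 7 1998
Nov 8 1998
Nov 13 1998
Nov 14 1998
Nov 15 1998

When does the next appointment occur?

Every event lands on a Friday or Saturday or Sunday (gaps cycle 1, 1, 5, 1, 1).
So the schedule is: every Friday, Saturday and Sunday.
Next Friday: Nov 20 1998.

Nov 20 1998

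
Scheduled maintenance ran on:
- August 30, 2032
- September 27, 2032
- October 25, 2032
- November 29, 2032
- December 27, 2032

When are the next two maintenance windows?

All Mondays; the gaps (28, 28, 35, 28) vary with month length.
This is the last Monday of each month.
Last Monday of January 2033: January 31, 2033.
Last Monday of February 2033: February 28, 2033.

January 31, 2033; February 28, 2033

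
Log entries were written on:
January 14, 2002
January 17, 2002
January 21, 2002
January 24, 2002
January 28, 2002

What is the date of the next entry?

January 31, 2002

Every event lands on a Monday or Thursday (gaps cycle 3, 4, 3, 4).
So the schedule is: every Monday and Thursday.
The following Thursday is January 31, 2002.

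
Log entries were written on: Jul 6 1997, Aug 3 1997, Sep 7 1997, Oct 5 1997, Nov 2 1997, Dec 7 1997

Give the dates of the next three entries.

These are Sundays at 28- or 35-day spacing (28, 35, 28, 28, 35).
The pattern: 1st Sunday of the month.
1st Sunday of January 1998: Jan 4 1998.
1st Sunday of February 1998: Feb 1 1998.
March 1998 — 1st Sunday is Mar 1 1998.

Jan 4 1998, Feb 1 1998, Mar 1 1998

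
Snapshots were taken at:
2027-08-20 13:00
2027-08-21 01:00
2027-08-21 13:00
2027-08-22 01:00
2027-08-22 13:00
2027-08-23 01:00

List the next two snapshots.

Spacing: 12, 12, 12, 12, 12 h — constant 12 h.
2027-08-23 01:00 + 12 h = 2027-08-23 13:00.
2027-08-23 13:00 + 12 h = 2027-08-24 01:00.

2027-08-23 13:00, 2027-08-24 01:00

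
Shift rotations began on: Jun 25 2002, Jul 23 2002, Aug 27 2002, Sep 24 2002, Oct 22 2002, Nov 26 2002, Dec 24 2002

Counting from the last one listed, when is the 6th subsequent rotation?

Jun 24 2003

All dates are Tuesdays, 28, 35, 28, 28, 35, 28 days apart.
Specifically, the 4th Tuesday of each month.
4th Tuesday of January 2003: Jan 28 2003.
February 2003 — 4th Tuesday is Feb 25 2003.
4th Tuesday of March 2003: Mar 25 2003.
4th Tuesday of April 2003: Apr 22 2003.
May 2003 — 4th Tuesday is May 27 2003.
June 2003 — 4th Tuesday is Jun 24 2003.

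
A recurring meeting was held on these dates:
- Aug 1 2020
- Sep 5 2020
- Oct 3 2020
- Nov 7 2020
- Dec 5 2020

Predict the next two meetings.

These are Saturdays at 28- or 35-day spacing (35, 28, 35, 28).
The pattern: 1st Saturday of the month.
January 2021 — 1st Saturday is Jan 2 2021.
1st Saturday of February 2021: Feb 6 2021.

Jan 2 2021, Feb 6 2021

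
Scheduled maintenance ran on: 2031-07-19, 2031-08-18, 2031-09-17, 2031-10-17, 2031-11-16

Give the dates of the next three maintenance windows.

The spacing is 30, 30, 30, 30 days — always 30 days.
2031-11-16 + 30 days = 2031-12-16.
2031-12-16 + 30 days = 2032-01-15.
2032-01-15 + 30 days = 2032-02-14.

2031-12-16, 2032-01-15, 2032-02-14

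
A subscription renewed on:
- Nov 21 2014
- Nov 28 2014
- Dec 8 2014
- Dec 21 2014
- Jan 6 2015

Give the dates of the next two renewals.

Intervals are 7, 10, 13, 16 days — an arithmetic progression with common difference 3.
Next gap: 19 days. Jan 6 2015 + 19 days = Jan 25 2015.
Next gap: 22 days. Jan 25 2015 + 22 days = Feb 16 2015.

Jan 25 2015, Feb 16 2015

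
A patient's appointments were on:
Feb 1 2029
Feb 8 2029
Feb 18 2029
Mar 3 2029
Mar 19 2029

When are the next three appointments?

Intervals are 7, 10, 13, 16 days — an arithmetic progression with common difference 3.
Next gap: 19 days. Mar 19 2029 + 19 days = Apr 7 2029.
Next gap: 22 days. Apr 7 2029 + 22 days = Apr 29 2029.
Next gap: 25 days. Apr 29 2029 + 25 days = May 24 2029.

Apr 7 2029, Apr 29 2029, May 24 2029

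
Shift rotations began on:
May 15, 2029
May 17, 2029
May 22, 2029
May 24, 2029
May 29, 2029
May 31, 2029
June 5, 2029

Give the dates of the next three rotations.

Gaps: 2, 5, 2, 5, 2, 5 days — not constant, but cyclic with period 2.
The events fall on every Tuesday and Thursday.
The following Thursday is June 7, 2029.
The following Tuesday is June 12, 2029.
The following Thursday is June 14, 2029.

June 7, 2029; June 12, 2029; June 14, 2029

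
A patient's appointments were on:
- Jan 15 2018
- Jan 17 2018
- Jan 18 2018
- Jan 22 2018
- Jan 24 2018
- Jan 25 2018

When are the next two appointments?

Jan 29 2018, Jan 31 2018

Gaps: 2, 1, 4, 2, 1 days — not constant, but cyclic with period 3.
The events fall on every Monday, Wednesday and Thursday.
Next Monday: Jan 29 2018.
The following Wednesday is Jan 31 2018.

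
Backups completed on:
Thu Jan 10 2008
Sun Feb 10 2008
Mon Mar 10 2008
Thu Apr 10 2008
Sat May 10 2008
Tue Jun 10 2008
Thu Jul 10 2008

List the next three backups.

Sun Aug 10 2008, Wed Sep 10 2008, Fri Oct 10 2008

Gaps: 31, 29, 31, 30, 31, 30 days — not constant. Every event is on the 10th of the month.
Pattern: the 10th of each month.
August 2008: Sun Aug 10 2008.
September 2008: Wed Sep 10 2008.
Next: October 2008 → Fri Oct 10 2008.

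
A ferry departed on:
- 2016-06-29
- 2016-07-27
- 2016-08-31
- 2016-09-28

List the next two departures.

2016-10-26, 2016-11-30

Every date is a Wednesday; gaps 28, 35, 28 days.
Each is the last Wednesday of its month (at least one falls on the 29th or later, ruling out '4th Wednesday').
Last Wednesday of October 2016: 2016-10-26.
Last Wednesday of November 2016: 2016-11-30.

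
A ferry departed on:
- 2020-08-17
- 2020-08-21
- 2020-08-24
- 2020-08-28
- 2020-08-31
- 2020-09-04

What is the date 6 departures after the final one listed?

The gap pattern 4, 3, 4, 3, 4 repeats every 2 events.
These are the Mondays and Fridays of each week.
The following Monday is 2020-09-07.
Next Friday: 2020-09-11.
Next Monday: 2020-09-14.
The following Friday is 2020-09-18.
The following Monday is 2020-09-21.
Next Friday: 2020-09-25.

2020-09-25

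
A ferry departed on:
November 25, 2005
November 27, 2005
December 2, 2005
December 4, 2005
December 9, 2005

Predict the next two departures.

December 11, 2005; December 16, 2005

Every event lands on a Friday or Sunday (gaps cycle 2, 5, 2, 5).
So the schedule is: every Friday and Sunday.
Next Sunday: December 11, 2005.
The following Friday is December 16, 2005.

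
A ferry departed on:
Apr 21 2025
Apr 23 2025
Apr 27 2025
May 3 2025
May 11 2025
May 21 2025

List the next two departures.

Intervals are 2, 4, 6, 8, 10 days — an arithmetic progression with common difference 2.
Next gap: 12 days. May 21 2025 + 12 days = Jun 2 2025.
Next gap: 14 days. Jun 2 2025 + 14 days = Jun 16 2025.

Jun 2 2025, Jun 16 2025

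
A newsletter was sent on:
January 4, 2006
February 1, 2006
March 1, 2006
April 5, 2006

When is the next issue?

Gaps: 28, 28, 35 days — a mix of 28 and 35. Every date is a Wednesday.
Each is the 1st Wednesday of its month.
May 2006 — 1st Wednesday is May 3, 2006.

May 3, 2006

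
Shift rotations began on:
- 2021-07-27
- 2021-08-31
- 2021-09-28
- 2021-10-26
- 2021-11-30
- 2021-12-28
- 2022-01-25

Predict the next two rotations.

All Tuesdays; the gaps (35, 28, 28, 35, 28, 28) vary with month length.
This is the last Tuesday of each month.
February 2022 ends with Tuesday 2022-02-22.
Last Tuesday of March 2022: 2022-03-29.

2022-02-22, 2022-03-29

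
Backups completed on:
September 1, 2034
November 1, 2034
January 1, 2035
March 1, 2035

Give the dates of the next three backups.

May 1, 2035; July 1, 2035; September 1, 2035

Gaps: 61, 61, 59 days — not constant. Every event is on the 1st of the month.
Pattern: the 1st of every 2 months.
May 2035: May 1, 2035.
Next: July 2035 → July 1, 2035.
Next: September 2035 → September 1, 2035.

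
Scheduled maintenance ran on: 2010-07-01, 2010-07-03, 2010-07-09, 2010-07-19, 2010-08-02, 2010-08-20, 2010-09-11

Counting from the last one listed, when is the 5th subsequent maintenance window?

2011-02-28

Gaps: 2, 6, 10, 14, 18, 22 days — each gap is 4 larger than the previous one.
Next gap: 26 days. 2010-09-11 + 26 days = 2010-10-07.
Next gap: 30 days. 2010-10-07 + 30 days = 2010-11-06.
Next gap: 34 days. 2010-11-06 + 34 days = 2010-12-10.
Next gap: 38 days. 2010-12-10 + 38 days = 2011-01-17.
Next gap: 42 days. 2011-01-17 + 42 days = 2011-02-28.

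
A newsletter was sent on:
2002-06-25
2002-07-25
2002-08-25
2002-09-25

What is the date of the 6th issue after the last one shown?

Gaps: 30, 31, 31 days — not constant. Every event is on the 25th of the month.
Pattern: the 25th of each month.
October 2002: 2002-10-25.
November 2002: 2002-11-25.
Next: December 2002 → 2002-12-25.
January 2003: 2003-01-25.
February 2003: 2003-02-25.
Next: March 2003 → 2003-03-25.

2003-03-25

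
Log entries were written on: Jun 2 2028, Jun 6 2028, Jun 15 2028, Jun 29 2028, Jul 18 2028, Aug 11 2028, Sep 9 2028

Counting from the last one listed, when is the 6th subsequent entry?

Gaps: 4, 9, 14, 19, 24, 29 days — each gap is 5 larger than the previous one.
Next gap: 34 days. Sep 9 2028 + 34 days = Oct 13 2028.
Next gap: 39 days. Oct 13 2028 + 39 days = Nov 21 2028.
Next gap: 44 days. Nov 21 2028 + 44 days = Jan 4 2029.
Next gap: 49 days. Jan 4 2029 + 49 days = Feb 22 2029.
Next gap: 54 days. Feb 22 2029 + 54 days = Apr 17 2029.
Next gap: 59 days. Apr 17 2029 + 59 days = Jun 15 2029.

Jun 15 2029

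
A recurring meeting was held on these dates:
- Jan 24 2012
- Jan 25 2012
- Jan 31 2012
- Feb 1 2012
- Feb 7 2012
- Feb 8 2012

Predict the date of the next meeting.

Feb 14 2012

Gaps: 1, 6, 1, 6, 1 days — not constant, but cyclic with period 2.
The events fall on every Tuesday and Wednesday.
Next Tuesday: Feb 14 2012.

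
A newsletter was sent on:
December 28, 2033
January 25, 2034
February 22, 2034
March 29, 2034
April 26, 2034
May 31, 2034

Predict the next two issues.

Every date is a Wednesday; gaps 28, 28, 35, 28, 35 days.
Each is the last Wednesday of its month (at least one falls on the 29th or later, ruling out '4th Wednesday').
June 2034 ends with Wednesday June 28, 2034.
July 2034 ends with Wednesday July 26, 2034.

June 28, 2034; July 26, 2034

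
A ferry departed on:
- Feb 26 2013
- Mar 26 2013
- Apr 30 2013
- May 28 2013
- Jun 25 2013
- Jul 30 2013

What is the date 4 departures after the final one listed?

All Tuesdays; the gaps (28, 35, 28, 28, 35) vary with month length.
This is the last Tuesday of each month.
Last Tuesday of August 2013: Aug 27 2013.
September 2013 ends with Tuesday Sep 24 2013.
Last Tuesday of October 2013: Oct 29 2013.
November 2013 ends with Tuesday Nov 26 2013.

Nov 26 2013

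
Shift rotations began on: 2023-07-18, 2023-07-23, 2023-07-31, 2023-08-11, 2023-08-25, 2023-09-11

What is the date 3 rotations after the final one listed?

2023-11-19

Intervals are 5, 8, 11, 14, 17 days — an arithmetic progression with common difference 3.
Next gap: 20 days. 2023-09-11 + 20 days = 2023-10-01.
Next gap: 23 days. 2023-10-01 + 23 days = 2023-10-24.
Next gap: 26 days. 2023-10-24 + 26 days = 2023-11-19.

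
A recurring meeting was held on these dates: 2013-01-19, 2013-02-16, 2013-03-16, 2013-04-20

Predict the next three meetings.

All dates are Saturdays, 28, 28, 35 days apart.
Specifically, the 3rd Saturday of each month.
May 2013 — 3rd Saturday is 2013-05-18.
June 2013 — 3rd Saturday is 2013-06-15.
July 2013 — 3rd Saturday is 2013-07-20.

2013-05-18, 2013-06-15, 2013-07-20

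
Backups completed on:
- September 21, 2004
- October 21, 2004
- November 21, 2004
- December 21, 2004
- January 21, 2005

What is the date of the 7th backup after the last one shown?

August 21, 2005

Each date is the 21st; the gaps (30, 31, 30, 31) track the month lengths.
The rule is the 21st of each month.
Next: February 2005 → February 21, 2005.
March 2005: March 21, 2005.
April 2005: April 21, 2005.
Next: May 2005 → May 21, 2005.
Next: June 2005 → June 21, 2005.
Next: July 2005 → July 21, 2005.
Next: August 2005 → August 21, 2005.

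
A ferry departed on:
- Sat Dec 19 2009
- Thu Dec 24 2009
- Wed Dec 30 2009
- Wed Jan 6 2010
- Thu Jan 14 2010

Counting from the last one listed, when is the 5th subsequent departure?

The spacing grows by 1 each time: 5, 6, 7, 8 days.
Next gap: 9 days. Thu Jan 14 2010 + 9 days = Sat Jan 23 2010.
Next gap: 10 days. Sat Jan 23 2010 + 10 days = Tue Feb 2 2010.
Next gap: 11 days. Tue Feb 2 2010 + 11 days = Sat Feb 13 2010.
Next gap: 12 days. Sat Feb 13 2010 + 12 days = Thu Feb 25 2010.
Next gap: 13 days. Thu Feb 25 2010 + 13 days = Wed Mar 10 2010.

Wed Mar 10 2010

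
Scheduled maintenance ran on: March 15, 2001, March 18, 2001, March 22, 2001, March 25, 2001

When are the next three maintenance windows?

The gap pattern 3, 4, 3 repeats every 2 events.
These are the Thursdays and Sundays of each week.
Next Thursday: March 29, 2001.
Next Sunday: April 1, 2001.
Next Thursday: April 5, 2001.

March 29, 2001; April 1, 2001; April 5, 2001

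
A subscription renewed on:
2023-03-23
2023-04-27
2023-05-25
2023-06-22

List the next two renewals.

These are Thursdays at 28- or 35-day spacing (35, 28, 28).
The pattern: 4th Thursday of the month.
July 2023 — 4th Thursday is 2023-07-27.
August 2023 — 4th Thursday is 2023-08-24.

2023-07-27, 2023-08-24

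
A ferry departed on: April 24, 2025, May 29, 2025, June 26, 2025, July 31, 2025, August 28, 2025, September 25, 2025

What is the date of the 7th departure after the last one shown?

Every date is a Thursday; gaps 35, 28, 35, 28, 28 days.
Each is the last Thursday of its month (at least one falls on the 29th or later, ruling out '4th Thursday').
Last Thursday of October 2025: October 30, 2025.
Last Thursday of November 2025: November 27, 2025.
Last Thursday of December 2025: December 25, 2025.
January 2026 ends with Thursday January 29, 2026.
Last Thursday of February 2026: February 26, 2026.
Last Thursday of March 2026: March 26, 2026.
April 2026 ends with Thursday April 30, 2026.

April 30, 2026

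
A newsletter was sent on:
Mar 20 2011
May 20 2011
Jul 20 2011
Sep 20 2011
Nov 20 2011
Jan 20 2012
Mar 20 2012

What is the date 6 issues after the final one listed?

Mar 20 2013

The day-of-month is always 20 (61, 61, 62, 61, 61, 60 days between events).
So this recurs on the 20th of every 2 months.
Next: May 2012 → May 20 2012.
July 2012: Jul 20 2012.
Next: September 2012 → Sep 20 2012.
November 2012: Nov 20 2012.
January 2013: Jan 20 2013.
Next: March 2013 → Mar 20 2013.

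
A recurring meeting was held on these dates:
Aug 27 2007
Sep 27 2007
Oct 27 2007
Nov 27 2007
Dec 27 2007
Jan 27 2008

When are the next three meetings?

Feb 27 2008, Mar 27 2008, Apr 27 2008

Each date is the 27th; the gaps (31, 30, 31, 30, 31) track the month lengths.
The rule is the 27th of each month.
Next: February 2008 → Feb 27 2008.
Next: March 2008 → Mar 27 2008.
April 2008: Apr 27 2008.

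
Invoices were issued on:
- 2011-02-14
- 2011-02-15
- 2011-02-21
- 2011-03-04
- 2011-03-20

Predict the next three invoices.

The spacing grows by 5 each time: 1, 6, 11, 16 days.
Next gap: 21 days. 2011-03-20 + 21 days = 2011-04-10.
Next gap: 26 days. 2011-04-10 + 26 days = 2011-05-06.
Next gap: 31 days. 2011-05-06 + 31 days = 2011-06-06.

2011-04-10, 2011-05-06, 2011-06-06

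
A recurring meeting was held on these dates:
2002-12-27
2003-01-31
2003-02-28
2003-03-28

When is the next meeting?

Every date is a Friday; gaps 35, 28, 28 days.
Each is the last Friday of its month (at least one falls on the 29th or later, ruling out '4th Friday').
Last Friday of April 2003: 2003-04-25.

2003-04-25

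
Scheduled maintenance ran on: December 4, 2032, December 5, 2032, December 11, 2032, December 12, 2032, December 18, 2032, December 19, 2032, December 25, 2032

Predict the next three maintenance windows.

Gaps: 1, 6, 1, 6, 1, 6 days — not constant, but cyclic with period 2.
The events fall on every Saturday and Sunday.
Next Sunday: December 26, 2032.
Next Saturday: January 1, 2033.
Next Sunday: January 2, 2033.

December 26, 2032; January 1, 2033; January 2, 2033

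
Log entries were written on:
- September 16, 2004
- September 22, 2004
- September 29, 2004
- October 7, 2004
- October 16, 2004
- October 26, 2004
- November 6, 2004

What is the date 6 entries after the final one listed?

February 1, 2005

Gaps: 6, 7, 8, 9, 10, 11 days — each gap is 1 larger than the previous one.
Next gap: 12 days. November 6, 2004 + 12 days = November 18, 2004.
Next gap: 13 days. November 18, 2004 + 13 days = December 1, 2004.
Next gap: 14 days. December 1, 2004 + 14 days = December 15, 2004.
Next gap: 15 days. December 15, 2004 + 15 days = December 30, 2004.
Next gap: 16 days. December 30, 2004 + 16 days = January 15, 2005.
Next gap: 17 days. January 15, 2005 + 17 days = February 1, 2005.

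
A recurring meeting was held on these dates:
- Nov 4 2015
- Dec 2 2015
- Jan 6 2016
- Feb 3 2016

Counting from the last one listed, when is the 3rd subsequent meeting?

Gaps: 28, 35, 28 days — a mix of 28 and 35. Every date is a Wednesday.
Each is the 1st Wednesday of its month.
March 2016 — 1st Wednesday is Mar 2 2016.
1st Wednesday of April 2016: Apr 6 2016.
1st Wednesday of May 2016: May 4 2016.

May 4 2016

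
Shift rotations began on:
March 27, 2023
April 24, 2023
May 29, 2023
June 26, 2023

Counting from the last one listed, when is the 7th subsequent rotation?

All Mondays; the gaps (28, 35, 28) vary with month length.
This is the last Monday of each month.
July 2023 ends with Monday July 31, 2023.
Last Monday of August 2023: August 28, 2023.
Last Monday of September 2023: September 25, 2023.
October 2023 ends with Monday October 30, 2023.
November 2023 ends with Monday November 27, 2023.
December 2023 ends with Monday December 25, 2023.
January 2024 ends with Monday January 29, 2024.

January 29, 2024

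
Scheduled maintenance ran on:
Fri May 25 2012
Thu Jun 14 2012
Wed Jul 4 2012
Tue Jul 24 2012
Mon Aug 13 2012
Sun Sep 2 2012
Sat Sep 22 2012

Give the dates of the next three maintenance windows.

Gaps between consecutive events: 20, 20, 20, 20, 20, 20 days — a constant 20-day interval.
Sat Sep 22 2012 + 20 days = Fri Oct 12 2012.
Fri Oct 12 2012 + 20 days = Thu Nov 1 2012.
Thu Nov 1 2012 + 20 days = Wed Nov 21 2012.

Fri Oct 12 2012, Thu Nov 1 2012, Wed Nov 21 2012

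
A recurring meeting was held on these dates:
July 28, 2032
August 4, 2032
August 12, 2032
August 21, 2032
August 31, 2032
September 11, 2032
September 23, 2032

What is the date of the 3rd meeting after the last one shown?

November 4, 2032

Gaps: 7, 8, 9, 10, 11, 12 days — each gap is 1 larger than the previous one.
Next gap: 13 days. September 23, 2032 + 13 days = October 6, 2032.
Next gap: 14 days. October 6, 2032 + 14 days = October 20, 2032.
Next gap: 15 days. October 20, 2032 + 15 days = November 4, 2032.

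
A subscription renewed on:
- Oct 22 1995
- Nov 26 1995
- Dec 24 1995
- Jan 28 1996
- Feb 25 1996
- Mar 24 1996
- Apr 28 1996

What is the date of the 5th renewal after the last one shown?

Sep 22 1996

These are Sundays at 28- or 35-day spacing (35, 28, 35, 28, 28, 35).
The pattern: 4th Sunday of the month.
4th Sunday of May 1996: May 26 1996.
4th Sunday of June 1996: Jun 23 1996.
4th Sunday of July 1996: Jul 28 1996.
August 1996 — 4th Sunday is Aug 25 1996.
September 1996 — 4th Sunday is Sep 22 1996.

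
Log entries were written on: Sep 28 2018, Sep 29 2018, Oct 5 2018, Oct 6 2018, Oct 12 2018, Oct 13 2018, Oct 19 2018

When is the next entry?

Oct 20 2018

The gap pattern 1, 6, 1, 6, 1, 6 repeats every 2 events.
These are the Fridays and Saturdays of each week.
Next Saturday: Oct 20 2018.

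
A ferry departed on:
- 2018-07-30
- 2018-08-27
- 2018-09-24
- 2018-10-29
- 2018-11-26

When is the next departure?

Every date is a Monday; gaps 28, 28, 35, 28 days.
Each is the last Monday of its month (at least one falls on the 29th or later, ruling out '4th Monday').
December 2018 ends with Monday 2018-12-31.

2018-12-31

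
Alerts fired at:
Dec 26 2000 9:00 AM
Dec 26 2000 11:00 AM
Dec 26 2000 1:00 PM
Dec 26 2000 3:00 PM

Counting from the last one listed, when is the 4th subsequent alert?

Gaps: 2, 2, 2 hours — each event is 2 hours after the previous one.
Dec 26 2000 3:00 PM + 2 h = Dec 26 2000 5:00 PM.
Dec 26 2000 5:00 PM + 2 h = Dec 26 2000 7:00 PM.
Dec 26 2000 7:00 PM + 2 h = Dec 26 2000 9:00 PM.
Dec 26 2000 9:00 PM + 2 h = Dec 26 2000 11:00 PM.

Dec 26 2000 11:00 PM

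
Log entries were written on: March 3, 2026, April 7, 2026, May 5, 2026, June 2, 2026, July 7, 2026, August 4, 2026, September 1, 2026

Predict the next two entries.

Gaps: 35, 28, 28, 35, 28, 28 days — a mix of 28 and 35. Every date is a Tuesday.
Each is the 1st Tuesday of its month.
1st Tuesday of October 2026: October 6, 2026.
1st Tuesday of November 2026: November 3, 2026.

October 6, 2026; November 3, 2026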